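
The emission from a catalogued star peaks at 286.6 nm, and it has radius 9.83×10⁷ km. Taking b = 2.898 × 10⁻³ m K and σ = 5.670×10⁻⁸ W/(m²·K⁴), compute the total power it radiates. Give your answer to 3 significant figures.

Wien's law: T = b/λ_max = 2.898×10⁻³/2.866×10⁻⁷ = 10111.7 K.
Surface area A = 4πR² = 4π(9.83×10¹⁰ m)² = 1.21427×10²³ m².
Then P = σAT⁴ = 5.670×10⁻⁸×1.21427×10²³×(10111.7)⁴ = 7.20×10³¹ W.

P ≈ 7.20×10³¹ W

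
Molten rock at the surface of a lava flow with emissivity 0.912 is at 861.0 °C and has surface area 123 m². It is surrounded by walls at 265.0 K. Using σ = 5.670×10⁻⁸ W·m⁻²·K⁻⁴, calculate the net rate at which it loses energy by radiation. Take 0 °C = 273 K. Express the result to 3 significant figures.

T = 861.0 °C + 273 = 1134.0 K.
Area A = 123 m².
Net radiated power P_net = εσA(T⁴ − T₀⁴) = 0.912×5.670×10⁻⁸×123×(1134.0⁴ − 265.0⁴).
T⁴ − T₀⁴ = 1.65368×10¹² − 4.93155×10⁹ = 1.64875×10¹² K⁴, so P_net = 1.05×10⁷ W.

Net loss ≈ 1.05×10⁷ W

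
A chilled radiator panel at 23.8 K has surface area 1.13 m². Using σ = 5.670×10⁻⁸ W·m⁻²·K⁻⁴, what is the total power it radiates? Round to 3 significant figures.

Area A = 1.13 m².
P = σAT⁴ = 5.670×10⁻⁸ × 1.13 × (23.8)⁴ = 0.0206 W.

P ≈ 0.0206 W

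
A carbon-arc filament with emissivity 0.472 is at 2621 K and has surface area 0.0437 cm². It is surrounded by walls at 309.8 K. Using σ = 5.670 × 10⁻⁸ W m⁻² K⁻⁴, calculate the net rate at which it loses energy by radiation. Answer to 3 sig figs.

Area A = 0.0437 cm² = 4.37×10⁻⁶ m².
Net radiated power P_net = εσA(T⁴ − T₀⁴) = 0.472×5.670×10⁻⁸×4.37×10⁻⁶×(2621⁴ − 309.8⁴).
T⁴ − T₀⁴ = 4.71920×10¹³ − 9.21140×10⁹ = 4.71828×10¹³ K⁴, so P_net = 5.52 W.

Net loss ≈ 5.52 W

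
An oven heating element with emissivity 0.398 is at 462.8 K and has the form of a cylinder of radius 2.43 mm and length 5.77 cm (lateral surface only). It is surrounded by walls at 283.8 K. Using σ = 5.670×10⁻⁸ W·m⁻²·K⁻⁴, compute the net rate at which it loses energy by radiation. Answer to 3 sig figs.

Net loss ≈ 0.783 W

Lateral area A = 2πrL = 2π×2.43×10⁻³×0.0577 = 8.80972×10⁻⁴ m².
Net radiated power P_net = εσA(T⁴ − T₀⁴) = 0.398×5.670×10⁻⁸×8.80972×10⁻⁴×(462.8⁴ − 283.8⁴).
T⁴ − T₀⁴ = 4.58747×10¹⁰ − 6.48708×10⁹ = 3.93876×10¹⁰ K⁴, so P_net = 0.783 W.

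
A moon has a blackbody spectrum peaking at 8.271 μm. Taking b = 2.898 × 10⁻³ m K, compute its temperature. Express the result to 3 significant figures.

T ≈ 350 K

Wien's law gives T = b/λ_max = (2.898×10⁻³ m·K)/(8.271×10⁻⁶ m) = 350 K.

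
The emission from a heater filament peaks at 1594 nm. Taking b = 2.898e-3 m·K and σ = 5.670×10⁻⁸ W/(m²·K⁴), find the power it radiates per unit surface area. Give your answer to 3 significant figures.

Wien's law: T = b/λ_max = 2.898×10⁻³/1.594×10⁻⁶ = 1818.07 K.
Then I = σT⁴ = 5.670×10⁻⁸×(1818.07)⁴ = 6.19×10⁵ W/m².

I ≈ 6.19×10⁵ W/m²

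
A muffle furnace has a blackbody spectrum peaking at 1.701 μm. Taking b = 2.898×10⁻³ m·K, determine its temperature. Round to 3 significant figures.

T ≈ 1.70×10³ K

Wien's law gives T = b/λ_max = (2.898×10⁻³ m·K)/(1.701×10⁻⁶ m) = 1.70×10³ K.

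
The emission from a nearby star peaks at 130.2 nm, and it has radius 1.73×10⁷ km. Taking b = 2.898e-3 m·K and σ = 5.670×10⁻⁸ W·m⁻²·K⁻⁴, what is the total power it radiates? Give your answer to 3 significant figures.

P ≈ 5.23×10³¹ W

Wien's law: T = b/λ_max = 2.898×10⁻³/1.302×10⁻⁷ = 22258.1 K.
Surface area A = 4πR² = 4π(1.73×10¹⁰ m)² = 3.76099×10²¹ m².
Then P = σAT⁴ = 5.670×10⁻⁸×3.76099×10²¹×(22258.1)⁴ = 5.23×10³¹ W.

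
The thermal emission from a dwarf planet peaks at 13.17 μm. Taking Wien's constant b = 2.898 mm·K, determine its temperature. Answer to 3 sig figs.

T ≈ 220 K

Wien's law gives T = b/λ_max = (2.898×10⁻³ m·K)/(1.317×10⁻⁵ m) = 220 K.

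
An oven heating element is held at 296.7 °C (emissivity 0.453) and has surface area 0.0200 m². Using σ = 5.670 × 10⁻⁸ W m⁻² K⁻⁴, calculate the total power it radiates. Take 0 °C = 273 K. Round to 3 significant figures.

P ≈ 54.1 W

T = 296.7 °C + 273 = 569.7 K.
Area A = 0.0200 m².
P = εσAT⁴ = 0.453 × 5.670×10⁻⁸ × 0.0200 × (569.7)⁴ = 54.1 W.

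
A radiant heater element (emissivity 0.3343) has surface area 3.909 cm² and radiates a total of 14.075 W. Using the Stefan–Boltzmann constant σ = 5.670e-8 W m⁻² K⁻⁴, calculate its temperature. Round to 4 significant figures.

Area A = 3.909 cm² = 3.909×10⁻⁴ m².
P = εσAT⁴ ⇒ T = (P/(εσA))^(1/4) = (14.075/(0.3343×5.670×10⁻⁸×3.909×10⁻⁴))^(1/4) = 1174 K.

T ≈ 1174 K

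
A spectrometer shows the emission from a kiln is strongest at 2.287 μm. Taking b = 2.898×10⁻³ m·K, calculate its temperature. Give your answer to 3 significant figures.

Wien's law gives T = b/λ_max = (2.898×10⁻³ m·K)/(2.287×10⁻⁶ m) = 1.27×10³ K.

T ≈ 1.27×10³ K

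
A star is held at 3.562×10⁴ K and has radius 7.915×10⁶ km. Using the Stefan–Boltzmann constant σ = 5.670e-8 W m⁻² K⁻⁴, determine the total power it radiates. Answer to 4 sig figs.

Surface area A = 4πR² = 4π(7.915×10⁹ m)² = 7.87248×10²⁰ m².
P = σAT⁴ = 5.670×10⁻⁸ × 7.87248×10²⁰ × (3.562×10⁴)⁴ = 7.186×10³¹ W.

P ≈ 7.186×10³¹ W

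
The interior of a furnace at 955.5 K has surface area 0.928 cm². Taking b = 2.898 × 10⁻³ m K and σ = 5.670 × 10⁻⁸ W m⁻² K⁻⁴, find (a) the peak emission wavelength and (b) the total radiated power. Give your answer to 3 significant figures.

λ_max ≈ 3.03 μm; P ≈ 4.39 W

(a) λ_max = b/T = 2.898×10⁻³/955.5 = 3.033×10⁻⁶ m = 3.03 μm.
Area A = 0.928 cm² = 9.28×10⁻⁵ m².
(b) P = σAT⁴ = 5.670×10⁻⁸×9.28×10⁻⁵×(955.5)⁴ = 4.39 W.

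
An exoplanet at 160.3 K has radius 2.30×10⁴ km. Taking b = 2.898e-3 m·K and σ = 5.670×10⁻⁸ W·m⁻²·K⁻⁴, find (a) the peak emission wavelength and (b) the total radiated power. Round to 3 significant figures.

(a) λ_max = b/T = 2.898×10⁻³/160.3 = 1.808×10⁻⁵ m = 18.1 μm.
Surface area A = 4πR² = 4π(2.30×10⁷ m)² = 6.64761×10¹⁵ m².
(b) P = σAT⁴ = 5.670×10⁻⁸×6.64761×10¹⁵×(160.3)⁴ = 2.49×10¹⁷ W.

λ_max ≈ 18.1 μm; P ≈ 2.49×10¹⁷ W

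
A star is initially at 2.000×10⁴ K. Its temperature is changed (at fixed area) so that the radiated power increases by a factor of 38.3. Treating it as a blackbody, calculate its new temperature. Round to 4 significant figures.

T₂ ≈ 4.975×10⁴ K

P ∝ T⁴, so T₂/T₁ = (P₂/P₁)^(1/4) = (38.3)^(1/4) = 2.48771.
T₂ = 2.000×10⁴ × 2.48771 = 4.975×10⁴ K.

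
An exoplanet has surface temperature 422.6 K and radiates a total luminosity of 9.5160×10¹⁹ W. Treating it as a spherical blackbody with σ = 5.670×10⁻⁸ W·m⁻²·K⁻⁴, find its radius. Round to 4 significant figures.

R ≈ 6.471×10⁷ m

L = 4πR²σT⁴ ⇒ R = √(L/(4πσT⁴)).
σT⁴ = 1808.43 W/m², so R = √(9.5160×10¹⁹/(4π×1808.43)) = 6.471×10⁷ m.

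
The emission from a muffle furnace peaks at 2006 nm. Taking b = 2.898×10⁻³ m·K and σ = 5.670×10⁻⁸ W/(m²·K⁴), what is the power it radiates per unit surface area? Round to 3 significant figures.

Wien's law: T = b/λ_max = 2.898×10⁻³/2.006×10⁻⁶ = 1444.67 K.
Then I = σT⁴ = 5.670×10⁻⁸×(1444.67)⁴ = 2.47×10⁵ W/m².

I ≈ 2.47×10⁵ W/m²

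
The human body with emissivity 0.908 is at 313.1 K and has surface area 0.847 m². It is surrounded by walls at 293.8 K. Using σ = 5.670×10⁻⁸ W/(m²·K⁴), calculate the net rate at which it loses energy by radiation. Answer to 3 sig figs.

Area A = 0.847 m².
Net radiated power P_net = εσA(T⁴ − T₀⁴) = 0.908×5.670×10⁻⁸×0.847×(313.1⁴ − 293.8⁴).
T⁴ − T₀⁴ = 9.61020×10⁹ − 7.45087×10⁹ = 2.15933×10⁹ K⁴, so P_net = 94.2 W.

Net loss ≈ 94.2 W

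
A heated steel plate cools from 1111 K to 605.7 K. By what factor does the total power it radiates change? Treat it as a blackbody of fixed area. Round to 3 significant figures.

P₂/P₁ ≈ 0.0883

P ∝ T⁴, so P₂/P₁ = (T₂/T₁)⁴ = (605.7/1111)⁴ = (0.545185)⁴ = 0.0883.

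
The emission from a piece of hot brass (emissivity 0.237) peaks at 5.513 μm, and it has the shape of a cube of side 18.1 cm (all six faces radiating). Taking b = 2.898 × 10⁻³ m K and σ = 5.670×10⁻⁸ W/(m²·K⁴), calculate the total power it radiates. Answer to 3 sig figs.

P ≈ 202 W

Wien's law: T = b/λ_max = 2.898×10⁻³/5.513×10⁻⁶ = 525.667 K.
Area A = 6s² = 6×(0.181 m)² = 0.196566 m².
Then P = εσAT⁴ = 0.237×5.670×10⁻⁸×0.196566×(525.667)⁴ = 202 W.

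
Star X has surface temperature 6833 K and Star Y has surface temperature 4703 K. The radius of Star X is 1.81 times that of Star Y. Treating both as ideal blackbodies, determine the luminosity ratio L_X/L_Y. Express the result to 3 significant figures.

L ∝ R²T⁴, so L_X/L_Y = (R_X/R_Y)²(T_X/T_Y)⁴ = (1.81)² × (6833/4703)⁴ = 3.2761 × 4.45601 = 14.6.

L_X/L_Y ≈ 14.6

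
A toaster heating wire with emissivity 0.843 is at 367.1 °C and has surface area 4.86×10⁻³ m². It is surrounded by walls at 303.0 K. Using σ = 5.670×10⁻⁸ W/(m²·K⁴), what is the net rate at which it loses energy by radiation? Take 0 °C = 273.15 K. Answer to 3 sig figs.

Net loss ≈ 37.1 W

T = 367.1 °C + 273.15 = 640.25 K.
Area A = 4.86×10⁻³ m².
Net radiated power P_net = εσA(T⁴ − T₀⁴) = 0.843×5.670×10⁻⁸×4.86×10⁻³×(640.25⁴ − 303.0⁴).
T⁴ − T₀⁴ = 1.68034×10¹¹ − 8.42889×10⁹ = 1.59605×10¹¹ K⁴, so P_net = 37.1 W.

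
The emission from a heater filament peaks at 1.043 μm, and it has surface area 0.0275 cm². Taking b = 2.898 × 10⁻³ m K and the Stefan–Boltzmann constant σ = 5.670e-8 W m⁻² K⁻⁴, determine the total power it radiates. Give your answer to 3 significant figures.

P ≈ 9.29 W

Wien's law: T = b/λ_max = 2.898×10⁻³/1.043×10⁻⁶ = 2778.52 K.
Area A = 0.0275 cm² = 2.75×10⁻⁶ m².
Then P = σAT⁴ = 5.670×10⁻⁸×2.75×10⁻⁶×(2778.52)⁴ = 9.29 W.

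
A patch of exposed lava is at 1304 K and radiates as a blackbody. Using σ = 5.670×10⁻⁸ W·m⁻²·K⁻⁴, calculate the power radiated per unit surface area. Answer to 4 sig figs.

Stefan–Boltzmann: I = σT⁴ = 5.670×10⁻⁸ × (1304)⁴ = 1.639×10⁵ W/m².

I ≈ 1.639×10⁵ W/m²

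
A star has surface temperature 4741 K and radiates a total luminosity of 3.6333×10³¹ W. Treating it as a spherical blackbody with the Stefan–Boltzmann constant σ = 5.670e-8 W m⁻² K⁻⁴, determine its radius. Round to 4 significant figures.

R ≈ 3.177×10¹¹ m

L = 4πR²σT⁴ ⇒ R = √(L/(4πσT⁴)).
σT⁴ = 2.86459×10⁷ W/m², so R = √(3.6333×10³¹/(4π×2.86459×10⁷)) = 3.177×10¹¹ m.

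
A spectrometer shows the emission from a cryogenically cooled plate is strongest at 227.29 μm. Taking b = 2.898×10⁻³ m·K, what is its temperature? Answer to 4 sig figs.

Wien's law gives T = b/λ_max = (2.898×10⁻³ m·K)/(2.2729×10⁻⁴ m) = 12.75 K.

T ≈ 12.75 K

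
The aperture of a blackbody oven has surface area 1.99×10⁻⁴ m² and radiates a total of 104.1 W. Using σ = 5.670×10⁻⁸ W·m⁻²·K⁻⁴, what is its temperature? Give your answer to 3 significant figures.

T ≈ 1.74×10³ K

Area A = 1.99×10⁻⁴ m².
P = σAT⁴ ⇒ T = (P/(σA))^(1/4) = (104.1/(5.670×10⁻⁸×1.99×10⁻⁴))^(1/4) = 1.74×10³ K.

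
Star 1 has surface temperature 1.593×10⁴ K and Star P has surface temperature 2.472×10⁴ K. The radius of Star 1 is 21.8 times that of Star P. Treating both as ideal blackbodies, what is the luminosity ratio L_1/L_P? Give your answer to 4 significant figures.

L ∝ R²T⁴, so L_1/L_P = (R_1/R_P)²(T_1/T_P)⁴ = (21.8)² × (1.593×10⁴/2.472×10⁴)⁴ = 475.24 × 0.172452 = 81.96.

L_1/L_P ≈ 81.96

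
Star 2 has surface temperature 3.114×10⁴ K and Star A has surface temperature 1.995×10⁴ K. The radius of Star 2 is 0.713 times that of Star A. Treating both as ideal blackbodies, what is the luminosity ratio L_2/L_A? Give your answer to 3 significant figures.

L_2/L_A ≈ 3.02

L ∝ R²T⁴, so L_2/L_A = (R_2/R_A)²(T_2/T_A)⁴ = (0.713)² × (3.114×10⁴/1.995×10⁴)⁴ = 0.508369 × 5.93612 = 3.02.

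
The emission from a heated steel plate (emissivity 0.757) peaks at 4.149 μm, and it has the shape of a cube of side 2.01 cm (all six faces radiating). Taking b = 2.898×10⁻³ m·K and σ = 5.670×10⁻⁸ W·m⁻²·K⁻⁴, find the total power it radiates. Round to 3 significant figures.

P ≈ 24.8 W

Wien's law: T = b/λ_max = 2.898×10⁻³/4.149×10⁻⁶ = 698.482 K.
Area A = 6s² = 6×(0.0201 m)² = 2.42406×10⁻³ m².
Then P = εσAT⁴ = 0.757×5.670×10⁻⁸×2.42406×10⁻³×(698.482)⁴ = 24.8 W.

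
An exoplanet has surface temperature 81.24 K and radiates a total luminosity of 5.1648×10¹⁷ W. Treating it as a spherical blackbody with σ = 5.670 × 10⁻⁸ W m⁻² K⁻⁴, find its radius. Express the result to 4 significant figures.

R ≈ 1.290×10⁸ m

L = 4πR²σT⁴ ⇒ R = √(L/(4πσT⁴)).
σT⁴ = 2.46981 W/m², so R = √(5.1648×10¹⁷/(4π×2.46981)) = 1.290×10⁸ m.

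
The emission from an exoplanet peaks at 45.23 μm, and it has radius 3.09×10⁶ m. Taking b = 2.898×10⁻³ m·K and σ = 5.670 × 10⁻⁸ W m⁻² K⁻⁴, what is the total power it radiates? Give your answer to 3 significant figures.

Wien's law: T = b/λ_max = 2.898×10⁻³/4.523×10⁻⁵ = 64.0725 K.
Surface area A = 4πR² = 4π(3.09×10⁶ m)² = 1.19985×10¹⁴ m².
Then P = σAT⁴ = 5.670×10⁻⁸×1.19985×10¹⁴×(64.0725)⁴ = 1.15×10¹⁴ W.

P ≈ 1.15×10¹⁴ W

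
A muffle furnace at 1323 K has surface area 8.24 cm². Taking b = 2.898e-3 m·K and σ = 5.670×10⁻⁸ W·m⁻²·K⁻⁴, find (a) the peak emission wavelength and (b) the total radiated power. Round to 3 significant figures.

λ_max ≈ 2.19×10³ nm; P ≈ 143 W

(a) λ_max = b/T = 2.898×10⁻³/1323 = 2.190×10⁻⁶ m = 2.19×10³ nm.
Area A = 8.24 cm² = 8.24×10⁻⁴ m².
(b) P = σAT⁴ = 5.670×10⁻⁸×8.24×10⁻⁴×(1323)⁴ = 143 W.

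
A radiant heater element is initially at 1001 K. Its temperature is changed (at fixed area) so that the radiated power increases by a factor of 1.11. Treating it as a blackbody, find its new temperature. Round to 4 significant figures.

T₂ ≈ 1027 K

P ∝ T⁴, so T₂/T₁ = (P₂/P₁)^(1/4) = (1.11)^(1/4) = 1.02643.
T₂ = 1001 × 1.02643 = 1027 K.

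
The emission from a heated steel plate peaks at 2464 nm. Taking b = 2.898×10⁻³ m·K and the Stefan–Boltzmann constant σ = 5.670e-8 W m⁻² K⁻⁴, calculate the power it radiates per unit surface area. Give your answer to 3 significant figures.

I ≈ 1.08×10⁵ W/m²

Wien's law: T = b/λ_max = 2.898×10⁻³/2.464×10⁻⁶ = 1176.14 K.
Then I = σT⁴ = 5.670×10⁻⁸×(1176.14)⁴ = 1.08×10⁵ W/m².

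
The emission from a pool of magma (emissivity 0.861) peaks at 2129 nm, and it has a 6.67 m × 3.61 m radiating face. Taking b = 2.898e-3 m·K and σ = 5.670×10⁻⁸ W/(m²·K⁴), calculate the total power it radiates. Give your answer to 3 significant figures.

P ≈ 4.04×10⁶ W

Wien's law: T = b/λ_max = 2.898×10⁻³/2.129×10⁻⁶ = 1361.20 K.
Area A = 6.67 × 3.61 = 24.0787 m².
Then P = εσAT⁴ = 0.861×5.670×10⁻⁸×24.0787×(1361.20)⁴ = 4.04×10⁶ W.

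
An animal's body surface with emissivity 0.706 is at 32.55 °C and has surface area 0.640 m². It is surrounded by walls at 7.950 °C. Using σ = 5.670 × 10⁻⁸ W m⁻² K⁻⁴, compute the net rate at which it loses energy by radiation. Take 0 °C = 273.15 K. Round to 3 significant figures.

Net loss ≈ 63.8 W

T = 32.55 °C + 273.15 = 305.70 K.
Surroundings: T = 7.950 °C + 273.15 = 281.100 K.
Area A = 0.640 m².
Net radiated power P_net = εσA(T⁴ − T₀⁴) = 0.706×5.670×10⁻⁸×0.640×(305.70⁴ − 281.100⁴).
T⁴ − T₀⁴ = 8.73337×10⁹ − 6.24372×10⁹ = 2.48965×10⁹ K⁴, so P_net = 63.8 W.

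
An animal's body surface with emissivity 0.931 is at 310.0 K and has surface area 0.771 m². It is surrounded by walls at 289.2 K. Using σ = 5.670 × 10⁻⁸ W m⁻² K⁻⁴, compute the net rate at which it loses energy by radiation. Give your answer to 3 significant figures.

Area A = 0.771 m².
Net radiated power P_net = εσA(T⁴ − T₀⁴) = 0.931×5.670×10⁻⁸×0.771×(310.0⁴ − 289.2⁴).
T⁴ − T₀⁴ = 9.23521×10⁹ − 6.99509×10⁹ = 2.24012×10⁹ K⁴, so P_net = 91.2 W.

Net loss ≈ 91.2 W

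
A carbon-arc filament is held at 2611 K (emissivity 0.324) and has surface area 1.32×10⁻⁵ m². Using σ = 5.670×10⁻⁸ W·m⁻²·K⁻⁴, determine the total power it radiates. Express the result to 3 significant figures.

P ≈ 11.3 W

Area A = 1.32×10⁻⁵ m².
P = εσAT⁴ = 0.324 × 5.670×10⁻⁸ × 1.32×10⁻⁵ × (2611)⁴ = 11.3 W.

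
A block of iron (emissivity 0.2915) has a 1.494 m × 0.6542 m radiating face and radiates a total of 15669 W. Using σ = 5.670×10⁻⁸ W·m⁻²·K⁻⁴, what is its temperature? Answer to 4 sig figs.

Area A = 1.494 × 0.6542 = 0.977375 m².
P = εσAT⁴ ⇒ T = (P/(εσA))^(1/4) = (15669/(0.2915×5.670×10⁻⁸×0.977375))^(1/4) = 992.4 K.

T ≈ 992.4 K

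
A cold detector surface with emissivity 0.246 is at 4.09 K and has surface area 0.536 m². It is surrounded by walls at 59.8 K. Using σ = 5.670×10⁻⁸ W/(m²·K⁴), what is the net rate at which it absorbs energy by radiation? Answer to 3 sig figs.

Area A = 0.536 m².
Net radiated power P_net = εσA(T⁴ − T₀⁴) = 0.246×5.670×10⁻⁸×0.536×(4.09⁴ − 59.8⁴).
T⁴ − T₀⁴ = 279.829 − 1.27881×10⁷ = -1.27878×10⁷ K⁴, so P_net = -0.0956 W — negative, meaning a net gain of 0.0956 W.

Net gain ≈ 0.0956 W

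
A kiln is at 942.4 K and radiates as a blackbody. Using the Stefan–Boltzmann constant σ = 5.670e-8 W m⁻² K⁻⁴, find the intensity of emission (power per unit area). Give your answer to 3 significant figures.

I ≈ 4.47×10⁴ W/m²

Stefan–Boltzmann: I = σT⁴ = 5.670×10⁻⁸ × (942.4)⁴ = 4.47×10⁴ W/m².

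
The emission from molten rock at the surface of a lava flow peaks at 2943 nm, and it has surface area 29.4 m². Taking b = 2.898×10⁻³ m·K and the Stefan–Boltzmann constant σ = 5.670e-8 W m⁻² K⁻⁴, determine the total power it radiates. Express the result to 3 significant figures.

Wien's law: T = b/λ_max = 2.898×10⁻³/2.943×10⁻⁶ = 984.709 K.
Area A = 29.4 m².
Then P = σAT⁴ = 5.670×10⁻⁸×29.4×(984.709)⁴ = 1.57×10⁶ W.

P ≈ 1.57×10⁶ W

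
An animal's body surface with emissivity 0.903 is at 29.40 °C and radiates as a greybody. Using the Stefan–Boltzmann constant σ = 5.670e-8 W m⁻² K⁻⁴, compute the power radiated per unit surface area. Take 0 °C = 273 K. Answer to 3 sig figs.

I ≈ 428 W/m²

T = 29.40 °C + 273 = 302.40 K.
Stefan–Boltzmann: I = εσT⁴ = 0.903 × 5.670×10⁻⁸ × (302.40)⁴ = 428 W/m².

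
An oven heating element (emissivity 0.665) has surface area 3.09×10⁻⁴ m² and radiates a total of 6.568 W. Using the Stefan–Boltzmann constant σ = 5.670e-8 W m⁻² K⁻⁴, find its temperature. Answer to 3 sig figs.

T ≈ 866 K

Area A = 3.09×10⁻⁴ m².
P = εσAT⁴ ⇒ T = (P/(εσA))^(1/4) = (6.568/(0.665×5.670×10⁻⁸×3.09×10⁻⁴))^(1/4) = 866 K.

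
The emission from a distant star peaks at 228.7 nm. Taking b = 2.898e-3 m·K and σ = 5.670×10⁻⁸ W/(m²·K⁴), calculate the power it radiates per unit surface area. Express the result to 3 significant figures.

I ≈ 1.46×10⁹ W/m²

Wien's law: T = b/λ_max = 2.898×10⁻³/2.287×10⁻⁷ = 12671.6 K.
Then I = σT⁴ = 5.670×10⁻⁸×(12671.6)⁴ = 1.46×10⁹ W/m².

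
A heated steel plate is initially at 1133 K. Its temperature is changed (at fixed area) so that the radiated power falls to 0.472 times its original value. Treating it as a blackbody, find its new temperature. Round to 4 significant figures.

T₂ ≈ 939.1 K

P ∝ T⁴, so T₂/T₁ = (P₂/P₁)^(1/4) = (0.472)^(1/4) = 0.828868.
T₂ = 1133 × 0.828868 = 939.1 K.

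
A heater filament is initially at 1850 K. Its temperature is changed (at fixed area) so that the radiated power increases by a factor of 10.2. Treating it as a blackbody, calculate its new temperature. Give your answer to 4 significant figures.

P ∝ T⁴, so T₂/T₁ = (P₂/P₁)^(1/4) = (10.2)^(1/4) = 1.78710.
T₂ = 1850 × 1.78710 = 3306 K.

T₂ ≈ 3306 K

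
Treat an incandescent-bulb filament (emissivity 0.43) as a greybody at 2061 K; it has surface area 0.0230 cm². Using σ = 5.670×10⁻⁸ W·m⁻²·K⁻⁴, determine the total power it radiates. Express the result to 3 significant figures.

P ≈ 1.01 W

Area A = 0.0230 cm² = 2.30×10⁻⁶ m².
P = εσAT⁴ = 0.43 × 5.670×10⁻⁸ × 2.30×10⁻⁶ × (2061)⁴ = 1.01 W.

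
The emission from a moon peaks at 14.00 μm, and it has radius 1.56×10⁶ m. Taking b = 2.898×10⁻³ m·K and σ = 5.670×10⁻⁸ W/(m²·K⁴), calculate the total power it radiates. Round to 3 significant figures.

Wien's law: T = b/λ_max = 2.898×10⁻³/1.400×10⁻⁵ = 207.000 K.
Surface area A = 4πR² = 4π(1.56×10⁶ m)² = 3.05815×10¹³ m².
Then P = σAT⁴ = 5.670×10⁻⁸×3.05815×10¹³×(207.000)⁴ = 3.18×10¹⁵ W.

P ≈ 3.18×10¹⁵ W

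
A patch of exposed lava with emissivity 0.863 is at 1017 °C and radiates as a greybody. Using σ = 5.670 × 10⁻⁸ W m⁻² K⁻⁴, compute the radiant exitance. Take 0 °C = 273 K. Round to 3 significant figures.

T = 1017 °C + 273 = 1290 K.
Stefan–Boltzmann: I = εσT⁴ = 0.863 × 5.670×10⁻⁸ × (1290)⁴ = 1.36×10⁵ W/m².

I ≈ 1.36×10⁵ W/m²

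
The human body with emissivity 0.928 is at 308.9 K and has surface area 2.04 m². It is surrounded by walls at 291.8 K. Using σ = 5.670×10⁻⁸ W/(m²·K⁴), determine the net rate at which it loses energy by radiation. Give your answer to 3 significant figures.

Net loss ≈ 199 W

Area A = 2.04 m².
Net radiated power P_net = εσA(T⁴ − T₀⁴) = 0.928×5.670×10⁻⁸×2.04×(308.9⁴ − 291.8⁴).
T⁴ − T₀⁴ = 9.10483×10⁹ − 7.25005×10⁹ = 1.85478×10⁹ K⁴, so P_net = 199 W.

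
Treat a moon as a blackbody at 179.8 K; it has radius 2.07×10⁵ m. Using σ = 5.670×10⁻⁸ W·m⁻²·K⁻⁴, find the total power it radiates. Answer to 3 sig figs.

Surface area A = 4πR² = 4π(2.07×10⁵ m)² = 5.38456×10¹¹ m².
P = σAT⁴ = 5.670×10⁻⁸ × 5.38456×10¹¹ × (179.8)⁴ = 3.19×10¹³ W.

P ≈ 3.19×10¹³ W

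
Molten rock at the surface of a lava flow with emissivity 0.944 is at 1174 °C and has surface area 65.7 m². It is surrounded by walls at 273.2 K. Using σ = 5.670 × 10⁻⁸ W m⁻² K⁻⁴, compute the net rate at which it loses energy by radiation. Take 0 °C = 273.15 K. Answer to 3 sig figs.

T = 1174 °C + 273.15 = 1447.15 K.
Area A = 65.7 m².
Net radiated power P_net = εσA(T⁴ − T₀⁴) = 0.944×5.670×10⁻⁸×65.7×(1447.15⁴ − 273.2⁴).
T⁴ − T₀⁴ = 4.38585×10¹² − 5.57087×10⁹ = 4.38028×10¹² K⁴, so P_net = 1.54×10⁷ W.

Net loss ≈ 1.54×10⁷ W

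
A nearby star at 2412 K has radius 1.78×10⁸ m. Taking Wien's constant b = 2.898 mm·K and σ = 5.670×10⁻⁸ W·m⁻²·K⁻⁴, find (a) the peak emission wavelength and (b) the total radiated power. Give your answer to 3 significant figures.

(a) λ_max = b/T = 2.898×10⁻³/2412 = 1.201×10⁻⁶ m = 1.20×10³ nm.
Surface area A = 4πR² = 4π(1.78×10⁸ m)² = 3.98153×10¹⁷ m².
(b) P = σAT⁴ = 5.670×10⁻⁸×3.98153×10¹⁷×(2412)⁴ = 7.64×10²³ W.

λ_max ≈ 1.20×10³ nm; P ≈ 7.64×10²³ W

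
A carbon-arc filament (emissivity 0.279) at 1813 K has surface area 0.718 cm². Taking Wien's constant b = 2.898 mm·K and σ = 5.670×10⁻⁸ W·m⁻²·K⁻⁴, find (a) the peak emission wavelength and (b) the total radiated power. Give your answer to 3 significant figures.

λ_max ≈ 1.60×10³ nm; P ≈ 12.3 W

(a) λ_max = b/T = 2.898×10⁻³/1813 = 1.598×10⁻⁶ m = 1.60×10³ nm.
Area A = 0.718 cm² = 7.18×10⁻⁵ m².
(b) P = εσAT⁴ = 0.279×5.670×10⁻⁸×7.18×10⁻⁵×(1813)⁴ = 12.3 W.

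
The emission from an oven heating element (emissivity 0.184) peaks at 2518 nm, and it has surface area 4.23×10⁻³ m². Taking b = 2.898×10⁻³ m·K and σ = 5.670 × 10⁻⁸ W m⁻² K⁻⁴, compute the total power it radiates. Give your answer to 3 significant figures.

Wien's law: T = b/λ_max = 2.898×10⁻³/2.518×10⁻⁶ = 1150.91 K.
Area A = 4.23×10⁻³ m².
Then P = εσAT⁴ = 0.184×5.670×10⁻⁸×4.23×10⁻³×(1150.91)⁴ = 77.4 W.

P ≈ 77.4 W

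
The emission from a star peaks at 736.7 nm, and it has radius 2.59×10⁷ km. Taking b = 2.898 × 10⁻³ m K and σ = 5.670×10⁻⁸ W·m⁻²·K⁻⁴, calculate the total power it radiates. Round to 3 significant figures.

Wien's law: T = b/λ_max = 2.898×10⁻³/7.367×10⁻⁷ = 3933.76 K.
Surface area A = 4πR² = 4π(2.59×10¹⁰ m)² = 8.42965×10²¹ m².
Then P = σAT⁴ = 5.670×10⁻⁸×8.42965×10²¹×(3933.76)⁴ = 1.14×10²⁹ W.

P ≈ 1.14×10²⁹ W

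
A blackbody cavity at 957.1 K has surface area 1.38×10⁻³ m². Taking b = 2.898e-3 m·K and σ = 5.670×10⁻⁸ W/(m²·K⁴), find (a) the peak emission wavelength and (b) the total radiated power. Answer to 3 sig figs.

(a) λ_max = b/T = 2.898×10⁻³/957.1 = 3.028×10⁻⁶ m = 3.03 μm.
Area A = 1.38×10⁻³ m².
(b) P = σAT⁴ = 5.670×10⁻⁸×1.38×10⁻³×(957.1)⁴ = 65.7 W.

λ_max ≈ 3.03 μm; P ≈ 65.7 W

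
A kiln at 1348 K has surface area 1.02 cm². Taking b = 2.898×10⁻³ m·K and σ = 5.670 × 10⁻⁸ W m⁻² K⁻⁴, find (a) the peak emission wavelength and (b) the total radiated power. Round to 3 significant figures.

(a) λ_max = b/T = 2.898×10⁻³/1348 = 2.150×10⁻⁶ m = 2.15×10³ nm.
Area A = 1.02 cm² = 1.02×10⁻⁴ m².
(b) P = σAT⁴ = 5.670×10⁻⁸×1.02×10⁻⁴×(1348)⁴ = 19.1 W.

λ_max ≈ 2.15×10³ nm; P ≈ 19.1 W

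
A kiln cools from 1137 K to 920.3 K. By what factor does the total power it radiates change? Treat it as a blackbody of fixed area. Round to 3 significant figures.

P ∝ T⁴, so P₂/P₁ = (T₂/T₁)⁴ = (920.3/1137)⁴ = (0.809411)⁴ = 0.429.

P₂/P₁ ≈ 0.429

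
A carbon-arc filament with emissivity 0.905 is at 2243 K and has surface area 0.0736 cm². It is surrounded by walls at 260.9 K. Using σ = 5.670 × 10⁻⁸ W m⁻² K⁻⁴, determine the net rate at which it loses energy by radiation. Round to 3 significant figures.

Net loss ≈ 9.56 W

Area A = 0.0736 cm² = 7.36×10⁻⁶ m².
Net radiated power P_net = εσA(T⁴ − T₀⁴) = 0.905×5.670×10⁻⁸×7.36×10⁻⁶×(2243⁴ − 260.9⁴).
T⁴ − T₀⁴ = 2.53115×10¹³ − 4.63336×10⁹ = 2.53069×10¹³ K⁴, so P_net = 9.56 W.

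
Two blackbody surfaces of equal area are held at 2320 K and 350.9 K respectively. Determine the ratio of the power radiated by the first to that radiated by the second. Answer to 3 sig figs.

P₁/P₂ ≈ 1.91×10³

With equal areas, P₁/P₂ = (T₁/T₂)⁴ = (2320/350.9)⁴ = 1.91×10³.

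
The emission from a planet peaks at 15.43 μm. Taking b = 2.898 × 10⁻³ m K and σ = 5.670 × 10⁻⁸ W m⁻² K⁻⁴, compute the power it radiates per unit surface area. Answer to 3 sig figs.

I ≈ 70.6 W/m²

Wien's law: T = b/λ_max = 2.898×10⁻³/1.543×10⁻⁵ = 187.816 K.
Then I = σT⁴ = 5.670×10⁻⁸×(187.816)⁴ = 70.6 W/m².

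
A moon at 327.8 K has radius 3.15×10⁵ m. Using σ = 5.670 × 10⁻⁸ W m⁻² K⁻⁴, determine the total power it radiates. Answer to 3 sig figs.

P ≈ 8.16×10¹⁴ W

Surface area A = 4πR² = 4π(3.15×10⁵ m)² = 1.24690×10¹² m².
P = σAT⁴ = 5.670×10⁻⁸ × 1.24690×10¹² × (327.8)⁴ = 8.16×10¹⁴ W.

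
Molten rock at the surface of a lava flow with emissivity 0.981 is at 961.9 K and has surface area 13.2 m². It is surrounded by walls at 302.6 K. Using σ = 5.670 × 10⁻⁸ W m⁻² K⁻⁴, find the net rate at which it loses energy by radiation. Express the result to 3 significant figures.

Area A = 13.2 m².
Net radiated power P_net = εσA(T⁴ − T₀⁴) = 0.981×5.670×10⁻⁸×13.2×(961.9⁴ − 302.6⁴).
T⁴ − T₀⁴ = 8.56091×10¹¹ − 8.38447×10⁹ = 8.47707×10¹¹ K⁴, so P_net = 6.22×10⁵ W.

Net loss ≈ 6.22×10⁵ W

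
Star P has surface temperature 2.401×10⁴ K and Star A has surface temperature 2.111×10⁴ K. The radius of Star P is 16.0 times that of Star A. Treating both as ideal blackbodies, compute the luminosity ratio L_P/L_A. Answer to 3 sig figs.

L ∝ R²T⁴, so L_P/L_A = (R_P/R_A)²(T_P/T_A)⁴ = (16.0)² × (2.401×10⁴/2.111×10⁴)⁴ = 256 × 1.67346 = 428.

L_P/L_A ≈ 428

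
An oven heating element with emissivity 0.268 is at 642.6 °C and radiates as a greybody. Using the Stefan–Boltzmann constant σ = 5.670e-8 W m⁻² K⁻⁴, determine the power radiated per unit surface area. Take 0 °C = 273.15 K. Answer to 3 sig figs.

I ≈ 1.07×10⁴ W/m²

T = 642.6 °C + 273.15 = 915.75 K.
Stefan–Boltzmann: I = εσT⁴ = 0.268 × 5.670×10⁻⁸ × (915.75)⁴ = 1.07×10⁴ W/m².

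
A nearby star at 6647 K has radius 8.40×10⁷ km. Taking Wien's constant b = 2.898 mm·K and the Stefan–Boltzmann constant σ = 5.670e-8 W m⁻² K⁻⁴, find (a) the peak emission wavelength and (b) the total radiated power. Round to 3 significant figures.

(a) λ_max = b/T = 2.898×10⁻³/6647 = 4.360×10⁻⁷ m = 436 nm.
Surface area A = 4πR² = 4π(8.40×10¹⁰ m)² = 8.86683×10²² m².
(b) P = σAT⁴ = 5.670×10⁻⁸×8.86683×10²²×(6647)⁴ = 9.81×10³⁰ W.

λ_max ≈ 436 nm; P ≈ 9.81×10³⁰ W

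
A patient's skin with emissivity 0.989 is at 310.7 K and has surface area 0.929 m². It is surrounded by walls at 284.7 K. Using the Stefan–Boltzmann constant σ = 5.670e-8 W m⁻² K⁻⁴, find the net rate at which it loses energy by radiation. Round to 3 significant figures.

Area A = 0.929 m².
Net radiated power P_net = εσA(T⁴ − T₀⁴) = 0.989×5.670×10⁻⁸×0.929×(310.7⁴ − 284.7⁴).
T⁴ − T₀⁴ = 9.31891×10⁹ − 6.56977×10⁹ = 2.74914×10⁹ K⁴, so P_net = 143 W.

Net loss ≈ 143 W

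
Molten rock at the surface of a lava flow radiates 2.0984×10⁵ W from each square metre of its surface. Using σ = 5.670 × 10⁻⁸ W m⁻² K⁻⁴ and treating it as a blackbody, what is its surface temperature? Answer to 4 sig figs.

I = σT⁴, so T = (I/σ)^(1/4) = (2.0984×10⁵/(5.670×10⁻⁸))^(1/4) = 1387 K.

T ≈ 1387 K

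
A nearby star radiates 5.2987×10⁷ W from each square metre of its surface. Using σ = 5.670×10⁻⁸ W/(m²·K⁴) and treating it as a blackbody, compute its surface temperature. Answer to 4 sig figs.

T ≈ 5529 K

I = σT⁴, so T = (I/σ)^(1/4) = (5.2987×10⁷/(5.670×10⁻⁸))^(1/4) = 5529 K.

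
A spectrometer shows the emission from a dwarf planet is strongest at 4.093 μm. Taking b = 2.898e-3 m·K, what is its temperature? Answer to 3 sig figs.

T ≈ 708 K

Wien's law gives T = b/λ_max = (2.898×10⁻³ m·K)/(4.093×10⁻⁶ m) = 708 K.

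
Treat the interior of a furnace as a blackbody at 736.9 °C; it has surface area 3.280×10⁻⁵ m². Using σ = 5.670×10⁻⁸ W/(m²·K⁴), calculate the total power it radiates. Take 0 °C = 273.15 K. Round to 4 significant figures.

T = 736.9 °C + 273.15 = 1010.05 K.
Area A = 3.280×10⁻⁵ m².
P = σAT⁴ = 5.670×10⁻⁸ × 3.280×10⁻⁵ × (1010.05)⁴ = 1.936 W.

P ≈ 1.936 W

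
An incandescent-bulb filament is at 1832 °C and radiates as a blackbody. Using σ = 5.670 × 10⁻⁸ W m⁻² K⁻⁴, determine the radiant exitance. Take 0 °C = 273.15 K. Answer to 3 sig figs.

I ≈ 1.11×10⁶ W/m²

T = 1832 °C + 273.15 = 2105.15 K.
Stefan–Boltzmann: I = σT⁴ = 5.670×10⁻⁸ × (2105.15)⁴ = 1.11×10⁶ W/m².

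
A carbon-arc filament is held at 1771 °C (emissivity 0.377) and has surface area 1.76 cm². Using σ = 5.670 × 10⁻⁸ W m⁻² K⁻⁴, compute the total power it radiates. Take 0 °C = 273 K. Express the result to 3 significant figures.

T = 1771 °C + 273 = 2044 K.
Area A = 1.76 cm² = 1.76×10⁻⁴ m².
P = εσAT⁴ = 0.377 × 5.670×10⁻⁸ × 1.76×10⁻⁴ × (2044)⁴ = 65.7 W.

P ≈ 65.7 W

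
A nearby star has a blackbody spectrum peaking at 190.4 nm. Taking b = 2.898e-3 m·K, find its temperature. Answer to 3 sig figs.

Wien's law gives T = b/λ_max = (2.898×10⁻³ m·K)/(1.904×10⁻⁷ m) = 1.52×10⁴ K.

T ≈ 1.52×10⁴ K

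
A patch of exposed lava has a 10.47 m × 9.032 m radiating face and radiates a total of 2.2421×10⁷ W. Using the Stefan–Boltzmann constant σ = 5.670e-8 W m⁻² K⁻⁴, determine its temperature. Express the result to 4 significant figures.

Area A = 10.47 × 9.032 = 94.565 m².
P = σAT⁴ ⇒ T = (P/(σA))^(1/4) = (2.2421×10⁷/(5.670×10⁻⁸×94.565))^(1/4) = 1430 K.

T ≈ 1430 K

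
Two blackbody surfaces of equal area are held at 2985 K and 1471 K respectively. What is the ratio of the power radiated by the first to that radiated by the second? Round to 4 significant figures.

With equal areas, P₁/P₂ = (T₁/T₂)⁴ = (2985/1471)⁴ = 16.96.

P₁/P₂ ≈ 16.96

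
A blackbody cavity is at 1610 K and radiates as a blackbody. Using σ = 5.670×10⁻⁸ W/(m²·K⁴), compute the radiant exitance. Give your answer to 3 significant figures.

Stefan–Boltzmann: I = σT⁴ = 5.670×10⁻⁸ × (1610)⁴ = 3.81×10⁵ W/m².

I ≈ 3.81×10⁵ W/m²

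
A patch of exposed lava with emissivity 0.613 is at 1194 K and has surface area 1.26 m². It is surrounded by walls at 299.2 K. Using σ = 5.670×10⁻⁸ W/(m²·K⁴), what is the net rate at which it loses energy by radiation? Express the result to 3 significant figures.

Area A = 1.26 m².
Net radiated power P_net = εσA(T⁴ − T₀⁴) = 0.613×5.670×10⁻⁸×1.26×(1194⁴ − 299.2⁴).
T⁴ − T₀⁴ = 2.03244×10¹² − 8.01394×10⁹ = 2.02443×10¹² K⁴, so P_net = 8.87×10⁴ W.

Net loss ≈ 8.87×10⁴ W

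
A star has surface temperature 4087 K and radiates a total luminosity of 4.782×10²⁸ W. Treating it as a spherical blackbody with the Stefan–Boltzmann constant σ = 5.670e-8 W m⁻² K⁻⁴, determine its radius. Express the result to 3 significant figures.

L = 4πR²σT⁴ ⇒ R = √(L/(4πσT⁴)).
σT⁴ = 1.58198×10⁷ W/m², so R = √(4.782×10²⁸/(4π×1.58198×10⁷)) = 1.55×10¹⁰ m.

R ≈ 1.55×10¹⁰ m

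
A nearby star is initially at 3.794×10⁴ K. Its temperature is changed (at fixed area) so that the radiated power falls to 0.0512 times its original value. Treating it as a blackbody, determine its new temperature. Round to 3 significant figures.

T₂ ≈ 1.80×10⁴ K

P ∝ T⁴, so T₂/T₁ = (P₂/P₁)^(1/4) = (0.0512)^(1/4) = 0.475683.
T₂ = 3.794×10⁴ × 0.475683 = 1.80×10⁴ K.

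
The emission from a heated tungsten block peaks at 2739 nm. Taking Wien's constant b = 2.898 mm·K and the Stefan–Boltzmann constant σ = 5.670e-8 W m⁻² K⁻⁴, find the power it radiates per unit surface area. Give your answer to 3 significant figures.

Wien's law: T = b/λ_max = 2.898×10⁻³/2.739×10⁻⁶ = 1058.05 K.
Then I = σT⁴ = 5.670×10⁻⁸×(1058.05)⁴ = 7.11×10⁴ W/m².

I ≈ 7.11×10⁴ W/m²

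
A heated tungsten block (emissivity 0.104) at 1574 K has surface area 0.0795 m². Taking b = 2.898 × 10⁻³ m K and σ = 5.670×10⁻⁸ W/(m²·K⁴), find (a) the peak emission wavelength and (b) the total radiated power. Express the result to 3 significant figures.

(a) λ_max = b/T = 2.898×10⁻³/1574 = 1.841×10⁻⁶ m = 1.84×10³ nm.
Area A = 0.0795 m².
(b) P = εσAT⁴ = 0.104×5.670×10⁻⁸×0.0795×(1574)⁴ = 2.88×10³ W.

λ_max ≈ 1.84×10³ nm; P ≈ 2.88×10³ W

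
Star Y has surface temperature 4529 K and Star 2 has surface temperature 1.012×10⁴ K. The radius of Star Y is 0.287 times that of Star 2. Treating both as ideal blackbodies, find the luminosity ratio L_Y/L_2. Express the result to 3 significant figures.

L_Y/L_2 ≈ 3.30×10⁻³

L ∝ R²T⁴, so L_Y/L_2 = (R_Y/R_2)²(T_Y/T_2)⁴ = (0.287)² × (4529/1.012×10⁴)⁴ = 0.082369 × 0.0401132 = 3.30×10⁻³.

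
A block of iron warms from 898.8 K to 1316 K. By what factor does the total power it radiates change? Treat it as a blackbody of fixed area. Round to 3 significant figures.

P₂/P₁ ≈ 4.60

P ∝ T⁴, so P₂/P₁ = (T₂/T₁)⁴ = (1316/898.8)⁴ = (1.46417)⁴ = 4.60.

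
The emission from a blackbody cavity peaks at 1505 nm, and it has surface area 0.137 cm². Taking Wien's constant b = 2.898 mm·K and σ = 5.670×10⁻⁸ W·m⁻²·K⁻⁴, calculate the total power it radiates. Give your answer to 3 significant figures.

P ≈ 10.7 W

Wien's law: T = b/λ_max = 2.898×10⁻³/1.505×10⁻⁶ = 1925.58 K.
Area A = 0.137 cm² = 1.37×10⁻⁵ m².
Then P = σAT⁴ = 5.670×10⁻⁸×1.37×10⁻⁵×(1925.58)⁴ = 10.7 W.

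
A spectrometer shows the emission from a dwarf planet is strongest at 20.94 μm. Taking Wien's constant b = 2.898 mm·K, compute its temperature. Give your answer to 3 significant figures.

T ≈ 138 K

Wien's law gives T = b/λ_max = (2.898×10⁻³ m·K)/(2.094×10⁻⁵ m) = 138 K.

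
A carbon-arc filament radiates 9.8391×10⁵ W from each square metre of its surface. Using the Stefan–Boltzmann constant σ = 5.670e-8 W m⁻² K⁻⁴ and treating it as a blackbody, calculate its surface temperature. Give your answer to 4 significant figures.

I = σT⁴, so T = (I/σ)^(1/4) = (9.8391×10⁵/(5.670×10⁻⁸))^(1/4) = 2041 K.

T ≈ 2041 K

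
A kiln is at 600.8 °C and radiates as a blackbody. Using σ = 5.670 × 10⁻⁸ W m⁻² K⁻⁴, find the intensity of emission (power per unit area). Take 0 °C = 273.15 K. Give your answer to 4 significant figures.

T = 600.8 °C + 273.15 = 873.95 K.
Stefan–Boltzmann: I = σT⁴ = 5.670×10⁻⁸ × (873.95)⁴ = 3.308×10⁴ W/m².

I ≈ 3.308×10⁴ W/m²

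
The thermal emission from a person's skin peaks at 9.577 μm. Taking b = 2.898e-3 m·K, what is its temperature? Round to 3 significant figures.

Wien's law gives T = b/λ_max = (2.898×10⁻³ m·K)/(9.577×10⁻⁶ m) = 303 K.

T ≈ 303 K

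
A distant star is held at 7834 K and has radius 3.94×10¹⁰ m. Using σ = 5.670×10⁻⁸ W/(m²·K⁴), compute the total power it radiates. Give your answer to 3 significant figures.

Surface area A = 4πR² = 4π(3.94×10¹⁰ m)² = 1.95075×10²² m².
P = σAT⁴ = 5.670×10⁻⁸ × 1.95075×10²² × (7834)⁴ = 4.17×10³⁰ W.

P ≈ 4.17×10³⁰ W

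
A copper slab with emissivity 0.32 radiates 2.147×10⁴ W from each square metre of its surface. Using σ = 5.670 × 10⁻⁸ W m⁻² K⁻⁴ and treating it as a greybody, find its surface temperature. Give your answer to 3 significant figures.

I = εσT⁴, so T = (I/εσ)^(1/4) = (2.147×10⁴/(0.32×5.670×10⁻⁸))^(1/4) = 1.04×10³ K.

T ≈ 1.04×10³ K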